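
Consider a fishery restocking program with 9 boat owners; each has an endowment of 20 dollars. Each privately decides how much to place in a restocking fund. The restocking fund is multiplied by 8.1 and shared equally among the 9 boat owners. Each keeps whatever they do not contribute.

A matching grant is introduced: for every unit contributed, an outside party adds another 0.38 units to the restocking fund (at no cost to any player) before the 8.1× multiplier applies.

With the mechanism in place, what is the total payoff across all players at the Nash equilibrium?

2012.04 dollars

Under the mechanism each unit contributed yields 8.1 × 1.38 / 9 = 1.2420 back to its contributor per unit of net cost, which exceeds 1, making full contribution the dominant choice for everyone.
At the Nash equilibrium everyone contributes 20. Group total payoff = 8.1 × 1.38 × 180 = 2012.04.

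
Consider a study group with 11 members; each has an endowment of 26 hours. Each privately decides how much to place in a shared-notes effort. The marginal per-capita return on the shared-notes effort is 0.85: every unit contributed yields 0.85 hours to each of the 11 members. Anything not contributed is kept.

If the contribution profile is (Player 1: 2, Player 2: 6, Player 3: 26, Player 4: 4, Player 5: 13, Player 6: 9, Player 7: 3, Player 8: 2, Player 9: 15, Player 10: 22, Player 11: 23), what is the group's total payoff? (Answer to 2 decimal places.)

1329.75 hours

Total contributed: 2 + 6 + 26 + 4 + 13 + 9 + 3 + 2 + 15 + 22 + 23 = 125; total kept: 11 × 26 − 125 = 161.
The shared-notes effort pays out 0.85 × 11 × 125 = 1168.75 in aggregate.
Group total = 161 + 1168.75 = 1329.75.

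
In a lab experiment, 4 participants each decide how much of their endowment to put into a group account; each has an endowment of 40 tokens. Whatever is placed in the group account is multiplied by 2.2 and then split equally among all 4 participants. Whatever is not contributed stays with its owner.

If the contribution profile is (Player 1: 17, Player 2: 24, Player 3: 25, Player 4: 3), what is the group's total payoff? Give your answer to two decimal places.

Total contributed: 17 + 24 + 25 + 3 = 69; total kept: 4 × 40 − 69 = 91.
The group account pays out 2.2 × 69 = 151.80 in aggregate.
Group total = 91 + 151.80 = 242.80.

242.80 tokens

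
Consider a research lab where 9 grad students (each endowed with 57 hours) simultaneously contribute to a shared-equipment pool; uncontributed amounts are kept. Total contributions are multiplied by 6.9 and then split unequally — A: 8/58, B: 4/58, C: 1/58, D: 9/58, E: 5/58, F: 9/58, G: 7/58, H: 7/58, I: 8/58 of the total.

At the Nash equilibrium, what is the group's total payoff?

1185.60 hours

A player with share s gets back 6.9·s per unit contributed, so full contribution is dominant for anyone with s > 1/6.9 = 0.1449 and zero contribution is dominant for anyone below.
The shares above 0.1449 belong to D and F, contributing 57 each; the remaining 7 contribute 0. Total contributed: 114.
The shared-equipment pool pays out 6.9 × 114 = 786.60 in total (split across the unequal shares, but the aggregate is all that matters for the group sum).
The 7 free-riders keep 57 each, adding 399. Group total = 399 + 786.60 = 1185.60.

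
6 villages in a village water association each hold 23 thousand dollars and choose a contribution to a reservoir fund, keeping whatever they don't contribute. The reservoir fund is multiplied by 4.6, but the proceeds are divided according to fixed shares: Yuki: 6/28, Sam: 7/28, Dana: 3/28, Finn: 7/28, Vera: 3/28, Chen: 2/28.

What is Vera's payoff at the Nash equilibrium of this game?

For player j, contributing a unit is worthwhile iff 4.6 × (j's share) ≥ 1, i.e. iff j's share is at least 0.2174.
The shares above 0.2174 belong to Sam and Finn, contributing 23 each; the remaining 4 contribute 0. Total contributed: 46.
Vera keeps 23 and receives 4.6 × 46 × 3/28 = 22.67 from the reservoir fund, for a payoff of 45.67.

45.67 thousand dollars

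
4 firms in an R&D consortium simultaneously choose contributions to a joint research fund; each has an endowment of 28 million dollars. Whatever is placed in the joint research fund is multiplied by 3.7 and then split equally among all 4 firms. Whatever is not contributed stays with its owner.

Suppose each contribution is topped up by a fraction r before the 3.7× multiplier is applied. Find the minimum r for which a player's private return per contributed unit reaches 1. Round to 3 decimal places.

With matching at rate r, one contributed unit becomes (1 + r) in the joint research fund and returns 3.7 × (1 + r) / 4 to the contributor.
Setting this equal to 1: 1 + r = 4/3.7 = 1.0811.
So the minimum matching rate is r = 1.0811 − 1 = 0.081.

0.081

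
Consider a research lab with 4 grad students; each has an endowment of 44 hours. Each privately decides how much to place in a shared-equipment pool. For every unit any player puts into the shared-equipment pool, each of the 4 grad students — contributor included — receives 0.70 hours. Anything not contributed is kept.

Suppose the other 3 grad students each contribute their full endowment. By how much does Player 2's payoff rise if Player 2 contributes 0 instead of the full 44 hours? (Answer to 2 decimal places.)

13.20 hours

Switching from a contribution of 44 to 0 lets Player 2 keep an extra 44 hours, but lowers the shared-equipment pool by 44, which costs Player 2 their own share of that drop: 0.70 × 44 = 30.80.
Net gain = 44 − 30.80 = 13.20. The private return per contributed unit (0.70) is below 1, so free-riding is indeed the best response regardless of what the others do.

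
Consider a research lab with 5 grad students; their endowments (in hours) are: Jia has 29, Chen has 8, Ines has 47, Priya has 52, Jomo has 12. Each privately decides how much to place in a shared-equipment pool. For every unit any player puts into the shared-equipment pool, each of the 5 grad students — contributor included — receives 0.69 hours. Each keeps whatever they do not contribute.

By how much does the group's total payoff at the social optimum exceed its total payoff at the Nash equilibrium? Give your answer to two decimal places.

362.60 hours

The private return per contributed unit is 0.69 < 1 for everyone, so the Nash equilibrium is zero contribution and the group total is Σ E_j = 29 + 8 + 47 + 52 + 12 = 148.
Each contributed unit returns 3.450 to the group, so the social optimum is full contribution by everyone: group total = 3.450 × 148 = 510.60.
Efficiency loss = (3.450 − 1) × 148 = 362.60.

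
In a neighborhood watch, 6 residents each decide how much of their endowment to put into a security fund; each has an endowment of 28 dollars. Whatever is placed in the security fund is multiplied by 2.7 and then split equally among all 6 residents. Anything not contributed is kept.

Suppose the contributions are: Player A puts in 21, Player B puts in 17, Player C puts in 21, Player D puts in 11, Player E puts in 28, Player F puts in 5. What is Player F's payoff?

69.35 dollars

Total contributed: 21 + 17 + 21 + 11 + 28 + 5 = 103.
Each receives 2.7 × 103 / 6 = 46.35 from the security fund.
Player F keeps 28 − 5 = 23, so Player F's payoff is 23 + 46.35 = 69.35.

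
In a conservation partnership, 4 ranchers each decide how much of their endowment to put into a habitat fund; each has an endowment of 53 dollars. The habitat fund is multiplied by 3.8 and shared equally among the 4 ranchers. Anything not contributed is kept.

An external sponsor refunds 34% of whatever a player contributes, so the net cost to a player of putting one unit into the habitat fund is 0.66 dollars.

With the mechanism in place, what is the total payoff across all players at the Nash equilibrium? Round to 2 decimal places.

877.68 dollars

With the mechanism, a contributed unit returns (3.8/4) / 0.66 = 1.4394 per unit of net cost to the contributor — now above 1 — so contributing fully is weakly dominant for every player.
So the Nash equilibrium is full contribution by all 4; the group earns 4 × (53 × 0.34 + 3.8 × 53) = 877.68.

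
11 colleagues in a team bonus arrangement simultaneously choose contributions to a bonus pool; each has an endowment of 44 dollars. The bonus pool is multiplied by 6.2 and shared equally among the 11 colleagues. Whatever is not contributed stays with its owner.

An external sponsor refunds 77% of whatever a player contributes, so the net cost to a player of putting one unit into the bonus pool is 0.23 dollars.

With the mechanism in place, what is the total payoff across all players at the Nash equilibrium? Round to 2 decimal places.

3373.48 dollars

With the mechanism, a contributed unit returns (6.2/11) / 0.23 = 2.4506 per unit of net cost to the contributor — now above 1 — so contributing fully is weakly dominant for every player.
At the Nash equilibrium everyone contributes 44. Group total payoff = 11 × (44 × 0.77 + 6.2 × 44) = 3373.48.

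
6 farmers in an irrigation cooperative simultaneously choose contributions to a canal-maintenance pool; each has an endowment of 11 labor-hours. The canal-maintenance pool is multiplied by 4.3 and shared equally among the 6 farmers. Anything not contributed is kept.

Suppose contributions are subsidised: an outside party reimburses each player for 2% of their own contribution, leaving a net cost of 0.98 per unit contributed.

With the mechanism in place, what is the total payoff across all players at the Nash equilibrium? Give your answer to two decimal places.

The effective private return is (4.3/6) / 0.98 = 0.7313, which is still under 1, so the mechanism doesn't change anyone's dominant strategy: zero contribution.
Everyone keeps their endowment and the group total is 6 × 11 = 66.

66.00 labor-hours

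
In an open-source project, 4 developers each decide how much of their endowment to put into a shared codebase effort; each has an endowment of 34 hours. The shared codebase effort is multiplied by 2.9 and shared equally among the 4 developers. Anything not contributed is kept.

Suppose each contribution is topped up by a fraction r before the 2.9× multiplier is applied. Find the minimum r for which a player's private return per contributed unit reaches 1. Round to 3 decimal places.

With matching at rate r, one contributed unit becomes (1 + r) in the shared codebase effort and returns 2.9 × (1 + r) / 4 to the contributor.
Setting this equal to 1: 1 + r = 4/2.9 = 1.3793.
So the minimum matching rate is r = 1.3793 − 1 = 0.379.

0.379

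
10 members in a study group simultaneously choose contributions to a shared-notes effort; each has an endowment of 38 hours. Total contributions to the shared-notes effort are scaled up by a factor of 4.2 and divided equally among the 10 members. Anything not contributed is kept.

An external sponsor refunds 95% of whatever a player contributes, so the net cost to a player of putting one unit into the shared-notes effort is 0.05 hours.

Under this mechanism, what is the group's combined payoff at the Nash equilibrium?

The effective private return per unit is now (4.2/10) / 0.05 = 8.4000 > 1, so every player's dominant strategy flips to full contribution.
So the Nash equilibrium is full contribution by all 10; the group earns 10 × (38 × 0.95 + 4.2 × 38) = 1957.00.

1957.00 hours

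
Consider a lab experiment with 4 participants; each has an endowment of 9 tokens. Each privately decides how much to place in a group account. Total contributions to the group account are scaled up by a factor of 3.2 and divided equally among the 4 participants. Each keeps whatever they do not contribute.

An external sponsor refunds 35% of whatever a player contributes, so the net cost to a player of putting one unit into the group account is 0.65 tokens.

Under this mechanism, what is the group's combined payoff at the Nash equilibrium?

Under the mechanism each unit contributed yields (3.2/4) / 0.65 = 1.2308 back to its contributor per unit of net cost, which exceeds 1, making full contribution the dominant choice for everyone.
At the Nash equilibrium everyone contributes 9. Group total payoff = 4 × (9 × 0.35 + 3.2 × 9) = 127.80.

127.80 tokens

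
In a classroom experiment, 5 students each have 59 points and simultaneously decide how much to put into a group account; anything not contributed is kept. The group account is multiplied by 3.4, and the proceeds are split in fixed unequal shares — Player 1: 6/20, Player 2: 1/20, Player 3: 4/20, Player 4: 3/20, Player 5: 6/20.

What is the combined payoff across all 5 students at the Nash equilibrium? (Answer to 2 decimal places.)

578.20 points

For player j, contributing a unit is worthwhile iff 3.4 × (j's share) ≥ 1, i.e. iff j's share is at least 0.2941.
The shares above 0.2941 belong to Player 1 and Player 5, contributing 59 each; the remaining 3 contribute 0. Total contributed: 118.
The group account pays out 3.4 × 118 = 401.20 in total (split across the unequal shares, but the aggregate is all that matters for the group sum).
The 3 free-riders keep 59 each, adding 177. Group total = 177 + 401.20 = 578.20.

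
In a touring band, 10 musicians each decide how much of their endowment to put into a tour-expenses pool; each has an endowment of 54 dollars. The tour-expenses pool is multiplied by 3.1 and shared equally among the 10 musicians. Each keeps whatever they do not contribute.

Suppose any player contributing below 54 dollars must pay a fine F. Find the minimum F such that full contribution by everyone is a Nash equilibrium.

37.26 dollars

Given the others contribute fully, the best deviation is to contribute 0 (any partial contribution still incurs the fine and gives up units whose private return 0.3100 is below 1).
Deviating from 54 to 0 saves 54 dollars but forfeits the deviator's share of the drop in the tour-expenses pool: 3.1/10 × 54 = 16.74.
So the deviation gain is 54 − 16.74 = 37.26, and the fine must be at least 37.26 dollars to wipe it out.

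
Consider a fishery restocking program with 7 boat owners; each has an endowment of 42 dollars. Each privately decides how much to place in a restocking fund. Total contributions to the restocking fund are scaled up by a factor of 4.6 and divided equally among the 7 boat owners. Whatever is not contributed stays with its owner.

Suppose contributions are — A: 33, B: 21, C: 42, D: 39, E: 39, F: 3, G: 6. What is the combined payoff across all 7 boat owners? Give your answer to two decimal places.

952.80 dollars

Total contributed: 33 + 21 + 42 + 39 + 39 + 3 + 6 = 183; total kept: 7 × 42 − 183 = 111.
The restocking fund pays out 4.6 × 183 = 841.80 in aggregate.
Group total = 111 + 841.80 = 952.80.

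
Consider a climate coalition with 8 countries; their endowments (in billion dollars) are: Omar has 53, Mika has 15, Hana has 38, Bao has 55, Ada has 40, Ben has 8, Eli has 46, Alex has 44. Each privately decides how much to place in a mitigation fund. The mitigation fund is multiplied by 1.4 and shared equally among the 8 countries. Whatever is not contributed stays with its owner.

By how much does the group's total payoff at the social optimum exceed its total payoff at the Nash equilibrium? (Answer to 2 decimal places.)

The private return per contributed unit is 1.4/8 = 0.1750 < 1 for every player regardless of endowment, so the Nash equilibrium is zero contribution and the group total is Σ E_j = 53 + 15 + 38 + 55 + 40 + 8 + 46 + 44 = 299.
Each contributed unit returns 1.400 to the group, so the social optimum is full contribution by everyone: group total = 1.400 × 299 = 418.60.
Efficiency loss = (1.400 − 1) × 299 = 119.60.

119.60 billion dollars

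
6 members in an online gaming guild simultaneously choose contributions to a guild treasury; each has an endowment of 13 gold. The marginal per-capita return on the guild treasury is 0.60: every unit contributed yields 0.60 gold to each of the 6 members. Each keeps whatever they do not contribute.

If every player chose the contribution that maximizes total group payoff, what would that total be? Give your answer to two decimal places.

Each contributed unit returns 3.600 to the group as a whole (0.60 to each of 6 players), which exceeds 1, so the social optimum is full contribution: group total = 3.600 × 78 = 280.80.

280.80 gold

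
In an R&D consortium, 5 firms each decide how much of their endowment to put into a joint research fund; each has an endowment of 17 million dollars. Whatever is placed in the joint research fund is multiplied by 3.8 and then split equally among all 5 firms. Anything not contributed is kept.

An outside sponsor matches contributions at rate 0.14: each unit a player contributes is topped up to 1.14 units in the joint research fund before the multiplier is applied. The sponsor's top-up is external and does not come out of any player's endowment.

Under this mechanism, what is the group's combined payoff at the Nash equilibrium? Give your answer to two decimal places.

85.00 million dollars

The effective private return is 3.8 × 1.14 / 5 = 0.8664, which is still under 1, so the mechanism doesn't change anyone's dominant strategy: zero contribution.
Everyone keeps their endowment and the group total is 5 × 17 = 85.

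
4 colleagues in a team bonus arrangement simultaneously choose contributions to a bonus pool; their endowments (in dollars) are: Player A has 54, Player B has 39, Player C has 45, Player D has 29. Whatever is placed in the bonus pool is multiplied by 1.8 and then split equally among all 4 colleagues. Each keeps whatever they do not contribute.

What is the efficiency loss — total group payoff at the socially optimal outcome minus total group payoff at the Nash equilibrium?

The private return per contributed unit is 1.8/4 = 0.4500 < 1 for every player regardless of endowment, so the Nash equilibrium is zero contribution and the group total is Σ E_j = 54 + 39 + 45 + 29 = 167.
Each contributed unit returns 1.800 to the group, so the social optimum is full contribution by everyone: group total = 1.800 × 167 = 300.60.
Efficiency loss = (1.800 − 1) × 167 = 133.60.

133.60 dollars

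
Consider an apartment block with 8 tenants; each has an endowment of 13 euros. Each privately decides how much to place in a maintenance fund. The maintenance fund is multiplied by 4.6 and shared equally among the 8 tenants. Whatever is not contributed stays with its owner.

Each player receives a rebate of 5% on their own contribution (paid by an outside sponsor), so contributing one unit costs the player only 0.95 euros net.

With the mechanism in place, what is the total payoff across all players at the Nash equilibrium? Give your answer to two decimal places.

The effective private return is (4.6/8) / 0.95 = 0.6053, which is still under 1, so the mechanism doesn't change anyone's dominant strategy: zero contribution.
Everyone keeps their endowment and the group total is 8 × 13 = 104.

104.00 euros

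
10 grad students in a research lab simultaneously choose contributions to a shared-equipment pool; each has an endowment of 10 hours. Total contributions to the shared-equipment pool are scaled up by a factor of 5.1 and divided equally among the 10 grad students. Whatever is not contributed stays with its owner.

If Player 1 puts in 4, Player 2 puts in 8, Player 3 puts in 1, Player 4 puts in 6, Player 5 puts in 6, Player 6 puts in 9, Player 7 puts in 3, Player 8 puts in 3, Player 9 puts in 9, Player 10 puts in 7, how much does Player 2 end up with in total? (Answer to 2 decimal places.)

30.56 hours

Total contributed: 4 + 8 + 1 + 6 + 6 + 9 + 3 + 3 + 9 + 7 = 56.
Each receives 5.1 × 56 / 10 = 28.56 from the shared-equipment pool.
Player 2 keeps 10 − 8 = 2, so Player 2's payoff is 2 + 28.56 = 30.56.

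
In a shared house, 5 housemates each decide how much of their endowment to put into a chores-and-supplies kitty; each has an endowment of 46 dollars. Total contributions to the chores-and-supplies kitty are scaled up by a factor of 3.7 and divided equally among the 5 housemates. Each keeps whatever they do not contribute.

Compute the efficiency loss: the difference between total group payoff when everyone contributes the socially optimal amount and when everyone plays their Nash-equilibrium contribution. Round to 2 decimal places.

Each contributed unit returns 3.7/5 = 0.7400 to its contributor — below 1 — so contributing 0 is dominant for every player. At the Nash equilibrium everyone keeps their 46, and the group total is 5 × 46 = 230.
Each contributed unit returns 3.700 to the group as a whole (0.7400 to each of 5 players), which exceeds 1, so the social optimum is full contribution: group total = 3.700 × 230 = 851.00.
Efficiency loss = 851.00 − 230 = 621.00.

621.00 dollars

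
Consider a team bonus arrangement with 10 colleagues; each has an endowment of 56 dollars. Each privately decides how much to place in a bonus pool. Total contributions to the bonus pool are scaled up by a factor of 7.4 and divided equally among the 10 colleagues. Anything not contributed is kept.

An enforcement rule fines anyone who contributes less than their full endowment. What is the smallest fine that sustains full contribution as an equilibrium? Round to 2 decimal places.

14.56 dollars

Given the others contribute fully, the best deviation is to contribute 0 (any partial contribution still incurs the fine and gives up units whose private return 0.7400 is below 1).
Deviating from 56 to 0 saves 56 dollars but forfeits the deviator's share of the drop in the bonus pool: 7.4/10 × 56 = 41.44.
So the deviation gain is 56 − 41.44 = 14.56, and the fine must be at least 14.56 dollars to wipe it out.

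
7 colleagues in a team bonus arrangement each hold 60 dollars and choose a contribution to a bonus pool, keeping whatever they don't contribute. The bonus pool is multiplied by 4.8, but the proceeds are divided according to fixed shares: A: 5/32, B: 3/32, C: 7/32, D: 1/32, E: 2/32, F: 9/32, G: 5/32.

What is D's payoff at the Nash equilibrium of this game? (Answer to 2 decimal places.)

78.00 dollars

For player j, contributing a unit is worthwhile iff 4.8 × (j's share) ≥ 1, i.e. iff j's share is at least 0.2083.
The shares above 0.2083 belong to C and F, contributing 60 each; the remaining 5 contribute 0. Total contributed: 120.
D keeps 60 and receives 4.8 × 120 × 1/32 = 18.00 from the bonus pool, for a payoff of 78.00.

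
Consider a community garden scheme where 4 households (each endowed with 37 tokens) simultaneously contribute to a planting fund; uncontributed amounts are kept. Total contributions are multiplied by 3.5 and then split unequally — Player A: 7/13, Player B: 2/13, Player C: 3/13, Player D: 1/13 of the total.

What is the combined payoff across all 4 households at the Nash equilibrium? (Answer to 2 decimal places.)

For player j, contributing a unit is worthwhile iff 3.5 × (j's share) ≥ 1, i.e. iff j's share is at least 0.2857.
Only Player A (7/13) clears that bar, contributing 37; the remaining 3 contribute 0. Total contributed: 37.
The planting fund pays out 3.5 × 37 = 129.50 in total (split across the unequal shares, but the aggregate is all that matters for the group sum).
The 3 free-riders keep 37 each, adding 111. Group total = 111 + 129.50 = 240.50.

240.50 tokens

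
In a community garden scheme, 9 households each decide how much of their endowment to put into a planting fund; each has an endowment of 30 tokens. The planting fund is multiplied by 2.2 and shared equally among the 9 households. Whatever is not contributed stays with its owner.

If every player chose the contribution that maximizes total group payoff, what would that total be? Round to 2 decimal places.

594.00 tokens

Each contributed unit returns 2.200 to the group as a whole (0.2444 to each of 9 players), which exceeds 1, so the social optimum is full contribution: group total = 2.200 × 270 = 594.00.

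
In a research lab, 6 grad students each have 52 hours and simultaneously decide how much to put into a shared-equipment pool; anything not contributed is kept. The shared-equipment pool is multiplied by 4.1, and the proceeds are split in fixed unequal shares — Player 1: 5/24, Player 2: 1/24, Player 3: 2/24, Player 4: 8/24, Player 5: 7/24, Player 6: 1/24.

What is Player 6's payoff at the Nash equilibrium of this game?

For player j, contributing a unit is worthwhile iff 4.1 × (j's share) ≥ 1, i.e. iff j's share is at least 0.2439.
Player 4 and Player 5 clear that bar, contributing 52 each; the remaining 4 contribute 0. Total contributed: 104.
Player 6 keeps 52 and receives 4.1 × 104 × 1/24 = 17.77 from the shared-equipment pool, for a payoff of 69.77.

69.77 hours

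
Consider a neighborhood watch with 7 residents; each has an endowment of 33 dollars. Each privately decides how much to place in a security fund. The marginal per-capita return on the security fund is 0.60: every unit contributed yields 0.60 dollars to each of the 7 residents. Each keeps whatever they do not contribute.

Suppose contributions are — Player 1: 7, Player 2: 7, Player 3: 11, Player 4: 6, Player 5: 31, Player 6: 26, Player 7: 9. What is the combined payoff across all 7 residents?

Total contributed: 7 + 7 + 11 + 6 + 31 + 26 + 9 = 97; total kept: 7 × 33 − 97 = 134.
The security fund pays out 0.60 × 7 × 97 = 407.40 in aggregate.
Group total = 134 + 407.40 = 541.40.

541.40 dollars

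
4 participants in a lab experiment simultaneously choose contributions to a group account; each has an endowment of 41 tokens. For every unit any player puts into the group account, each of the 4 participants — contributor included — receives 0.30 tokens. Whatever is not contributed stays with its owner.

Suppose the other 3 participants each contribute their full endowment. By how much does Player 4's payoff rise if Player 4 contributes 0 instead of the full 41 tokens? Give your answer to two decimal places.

Switching from a contribution of 41 to 0 lets Player 4 keep an extra 41 tokens, but lowers the group account by 41, which costs Player 4 their own share of that drop: 0.30 × 41 = 12.30.
Net gain = 41 − 12.30 = 28.70. The private return per contributed unit (0.30) is below 1, so free-riding is indeed the best response regardless of what the others do.

28.70 tokens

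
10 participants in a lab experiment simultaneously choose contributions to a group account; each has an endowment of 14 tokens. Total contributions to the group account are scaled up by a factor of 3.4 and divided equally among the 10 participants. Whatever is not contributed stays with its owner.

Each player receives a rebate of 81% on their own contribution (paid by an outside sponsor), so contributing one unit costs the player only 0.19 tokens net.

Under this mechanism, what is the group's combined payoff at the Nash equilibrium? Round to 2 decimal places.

589.40 tokens

The effective private return per unit is now (3.4/10) / 0.19 = 1.7895 > 1, so every player's dominant strategy flips to full contribution.
At the Nash equilibrium everyone contributes 14. Group total payoff = 10 × (14 × 0.81 + 3.4 × 14) = 589.40.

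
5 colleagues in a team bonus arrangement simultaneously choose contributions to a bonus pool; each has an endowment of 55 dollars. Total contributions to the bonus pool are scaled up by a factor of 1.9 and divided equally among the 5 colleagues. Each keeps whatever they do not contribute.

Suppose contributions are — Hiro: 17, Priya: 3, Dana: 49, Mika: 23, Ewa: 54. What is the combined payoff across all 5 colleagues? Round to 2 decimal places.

406.40 dollars

Total contributed: 17 + 3 + 49 + 23 + 54 = 146; total kept: 5 × 55 − 146 = 129.
The bonus pool pays out 1.9 × 146 = 277.40 in aggregate.
Group total = 129 + 277.40 = 406.40.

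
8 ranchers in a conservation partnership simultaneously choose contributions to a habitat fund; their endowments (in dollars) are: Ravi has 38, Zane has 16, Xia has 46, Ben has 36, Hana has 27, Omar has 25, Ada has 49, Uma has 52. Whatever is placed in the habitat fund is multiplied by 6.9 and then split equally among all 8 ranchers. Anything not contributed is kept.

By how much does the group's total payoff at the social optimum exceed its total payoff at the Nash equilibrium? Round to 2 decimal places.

1705.10 dollars

The private return per contributed unit is 6.9/8 = 0.8625 < 1 for every player regardless of endowment, so the Nash equilibrium is zero contribution and the group total is Σ E_j = 38 + 16 + 46 + 36 + 27 + 25 + 49 + 52 = 289.
Each contributed unit returns 6.900 to the group, so the social optimum is full contribution by everyone: group total = 6.900 × 289 = 1994.10.
Efficiency loss = (6.900 − 1) × 289 = 1705.10.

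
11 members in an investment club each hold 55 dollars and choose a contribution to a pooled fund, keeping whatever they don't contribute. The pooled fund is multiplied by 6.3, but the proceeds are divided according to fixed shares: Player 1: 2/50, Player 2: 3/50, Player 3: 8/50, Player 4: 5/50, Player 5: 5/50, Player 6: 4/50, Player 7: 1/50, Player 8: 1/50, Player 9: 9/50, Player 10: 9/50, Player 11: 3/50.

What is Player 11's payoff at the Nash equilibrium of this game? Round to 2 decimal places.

117.37 dollars

For player j, contributing a unit is worthwhile iff 6.3 × (j's share) ≥ 1, i.e. iff j's share is at least 0.1587.
The shares above 0.1587 belong to Player 3, Player 9 and Player 10, contributing 55 each; the remaining 8 contribute 0. Total contributed: 165.
Player 11 keeps 55 and receives 6.3 × 165 × 3/50 = 62.37 from the pooled fund, for a payoff of 117.37.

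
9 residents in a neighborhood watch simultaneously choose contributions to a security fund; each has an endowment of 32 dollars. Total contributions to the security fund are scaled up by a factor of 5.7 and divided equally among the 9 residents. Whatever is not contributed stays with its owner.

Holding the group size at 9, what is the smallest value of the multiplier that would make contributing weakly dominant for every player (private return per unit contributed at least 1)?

9

A contributed unit returns (multiplier)/9 to its contributor.
This reaches 1 exactly when the multiplier is 9.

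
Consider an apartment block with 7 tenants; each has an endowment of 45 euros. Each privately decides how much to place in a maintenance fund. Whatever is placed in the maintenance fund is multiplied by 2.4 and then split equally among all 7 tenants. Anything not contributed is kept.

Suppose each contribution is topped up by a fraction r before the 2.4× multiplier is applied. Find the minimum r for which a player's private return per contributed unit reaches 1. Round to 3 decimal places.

1.917

With matching at rate r, one contributed unit becomes (1 + r) in the maintenance fund and returns 2.4 × (1 + r) / 7 to the contributor.
Setting this equal to 1: 1 + r = 7/2.4 = 2.9167.
So the minimum matching rate is r = 2.9167 − 1 = 1.917.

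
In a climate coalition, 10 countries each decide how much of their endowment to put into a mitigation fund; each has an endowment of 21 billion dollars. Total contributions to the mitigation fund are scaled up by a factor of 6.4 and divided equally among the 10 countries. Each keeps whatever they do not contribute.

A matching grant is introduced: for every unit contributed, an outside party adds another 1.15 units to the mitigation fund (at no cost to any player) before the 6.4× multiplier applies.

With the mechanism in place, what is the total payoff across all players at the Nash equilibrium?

2889.60 billion dollars

The effective private return per unit is now 6.4 × 2.15 / 10 = 1.3760 > 1, so every player's dominant strategy flips to full contribution.
At the Nash equilibrium everyone contributes 21. Group total payoff = 6.4 × 2.15 × 210 = 2889.60.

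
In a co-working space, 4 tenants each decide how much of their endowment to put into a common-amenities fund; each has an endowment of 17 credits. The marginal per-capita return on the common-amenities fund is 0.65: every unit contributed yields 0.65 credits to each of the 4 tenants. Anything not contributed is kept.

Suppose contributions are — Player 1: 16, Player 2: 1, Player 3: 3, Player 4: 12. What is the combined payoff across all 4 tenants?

119.20 credits

Total contributed: 16 + 1 + 3 + 12 = 32; total kept: 4 × 17 − 32 = 36.
The common-amenities fund pays out 0.65 × 4 × 32 = 83.20 in aggregate.
Group total = 36 + 83.20 = 119.20.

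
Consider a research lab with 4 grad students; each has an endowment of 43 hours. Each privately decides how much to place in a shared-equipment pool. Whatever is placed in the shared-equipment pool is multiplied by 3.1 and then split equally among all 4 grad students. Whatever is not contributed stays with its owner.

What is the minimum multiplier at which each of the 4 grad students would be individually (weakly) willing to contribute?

A contributed unit returns (multiplier)/4 to its contributor.
This reaches 1 exactly when the multiplier is 4.

4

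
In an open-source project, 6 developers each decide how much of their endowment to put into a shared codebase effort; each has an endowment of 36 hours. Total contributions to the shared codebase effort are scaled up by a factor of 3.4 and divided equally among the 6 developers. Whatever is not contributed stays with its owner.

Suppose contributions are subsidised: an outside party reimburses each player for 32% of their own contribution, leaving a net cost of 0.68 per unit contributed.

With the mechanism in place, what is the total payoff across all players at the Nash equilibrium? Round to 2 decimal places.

With the mechanism, a contributed unit returns (3.4/6) / 0.68 = 0.8333 per unit of net cost — still below 1 — so contributing 0 remains dominant for every player.
Everyone keeps their endowment and the group total is 6 × 36 = 216.

216.00 hours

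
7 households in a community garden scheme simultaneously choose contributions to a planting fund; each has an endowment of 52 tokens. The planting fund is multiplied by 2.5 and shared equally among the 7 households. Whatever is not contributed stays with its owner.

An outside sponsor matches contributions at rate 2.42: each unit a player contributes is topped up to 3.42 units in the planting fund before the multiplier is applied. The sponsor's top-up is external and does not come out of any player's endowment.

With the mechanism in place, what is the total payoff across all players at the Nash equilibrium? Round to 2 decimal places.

3112.20 tokens

The effective private return per unit is now 2.5 × 3.42 / 7 = 1.2214 > 1, so every player's dominant strategy flips to full contribution.
At the Nash equilibrium everyone contributes 52. Group total payoff = 2.5 × 3.42 × 364 = 3112.20.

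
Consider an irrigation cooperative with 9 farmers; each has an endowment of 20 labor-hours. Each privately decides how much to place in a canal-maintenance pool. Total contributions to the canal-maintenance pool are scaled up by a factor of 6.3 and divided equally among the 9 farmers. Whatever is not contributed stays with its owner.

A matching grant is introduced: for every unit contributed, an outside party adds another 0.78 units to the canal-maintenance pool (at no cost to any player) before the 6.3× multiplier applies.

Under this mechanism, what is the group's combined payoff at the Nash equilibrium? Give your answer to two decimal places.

The effective private return per unit is now 6.3 × 1.78 / 9 = 1.2460 > 1, so every player's dominant strategy flips to full contribution.
So the Nash equilibrium is full contribution by all 9; the group earns 6.3 × 1.78 × 180 = 2018.52.

2018.52 labor-hours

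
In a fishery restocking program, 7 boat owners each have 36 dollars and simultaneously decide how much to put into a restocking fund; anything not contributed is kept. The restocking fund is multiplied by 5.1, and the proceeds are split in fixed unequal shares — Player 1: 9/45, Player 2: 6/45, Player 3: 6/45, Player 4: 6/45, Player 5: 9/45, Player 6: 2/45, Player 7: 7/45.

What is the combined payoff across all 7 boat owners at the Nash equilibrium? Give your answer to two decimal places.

547.20 dollars

Each unit j contributes comes back to j as 5.1 × (j's share), so j prefers to contribute only if that share exceeds 1/5.1 = 0.1961; otherwise keeping the unit dominates.
Player 1 and Player 5 clear that bar, contributing 36 each; the remaining 5 contribute 0. Total contributed: 72.
The restocking fund pays out 5.1 × 72 = 367.20 in total (split across the unequal shares, but the aggregate is all that matters for the group sum).
The 5 free-riders keep 36 each, adding 180. Group total = 180 + 367.20 = 547.20.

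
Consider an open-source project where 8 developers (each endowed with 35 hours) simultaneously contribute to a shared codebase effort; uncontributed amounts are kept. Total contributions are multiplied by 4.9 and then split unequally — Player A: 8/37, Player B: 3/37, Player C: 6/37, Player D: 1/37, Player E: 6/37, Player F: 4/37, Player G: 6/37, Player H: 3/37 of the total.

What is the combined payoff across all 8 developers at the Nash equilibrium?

416.50 hours

Each unit j contributes comes back to j as 4.9 × (j's share), so j prefers to contribute only if that share exceeds 1/4.9 = 0.2041; otherwise keeping the unit dominates.
The only share above 0.2041 is Player A's 8/37, contributing 35; the remaining 7 contribute 0. Total contributed: 35.
The shared codebase effort pays out 4.9 × 35 = 171.50 in total (split across the unequal shares, but the aggregate is all that matters for the group sum).
The 7 free-riders keep 35 each, adding 245. Group total = 245 + 171.50 = 416.50.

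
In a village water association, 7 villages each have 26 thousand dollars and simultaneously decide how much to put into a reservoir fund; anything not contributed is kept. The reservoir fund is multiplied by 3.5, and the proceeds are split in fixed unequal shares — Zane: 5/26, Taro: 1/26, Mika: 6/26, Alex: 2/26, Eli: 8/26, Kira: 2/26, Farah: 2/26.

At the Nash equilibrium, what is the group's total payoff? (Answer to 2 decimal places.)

247.00 thousand dollars

Each unit j contributes comes back to j as 3.5 × (j's share), so j prefers to contribute only if that share exceeds 1/3.5 = 0.2857; otherwise keeping the unit dominates.
Only Eli (8/26) clears that bar, contributing 26; the remaining 6 contribute 0. Total contributed: 26.
The reservoir fund pays out 3.5 × 26 = 91.00 in total (split across the unequal shares, but the aggregate is all that matters for the group sum).
The 6 free-riders keep 26 each, adding 156. Group total = 156 + 91.00 = 247.00.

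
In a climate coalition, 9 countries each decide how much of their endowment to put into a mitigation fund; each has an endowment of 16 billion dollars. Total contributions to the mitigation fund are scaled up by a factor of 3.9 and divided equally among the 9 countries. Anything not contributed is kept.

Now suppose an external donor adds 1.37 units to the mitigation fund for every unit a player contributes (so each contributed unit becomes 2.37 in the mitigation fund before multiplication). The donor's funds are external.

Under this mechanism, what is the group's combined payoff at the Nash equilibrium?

1330.99 billion dollars

With the mechanism, a contributed unit returns 3.9 × 2.37 / 9 = 1.0270 per unit of net cost to the contributor — now above 1 — so contributing fully is weakly dominant for every player.
At the Nash equilibrium everyone contributes 16. Group total payoff = 3.9 × 2.37 × 144 = 1330.99.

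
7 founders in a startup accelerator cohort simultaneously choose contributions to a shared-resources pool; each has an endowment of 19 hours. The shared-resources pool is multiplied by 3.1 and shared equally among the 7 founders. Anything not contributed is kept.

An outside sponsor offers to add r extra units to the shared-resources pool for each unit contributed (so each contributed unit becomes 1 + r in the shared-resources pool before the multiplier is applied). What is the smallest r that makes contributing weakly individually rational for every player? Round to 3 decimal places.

With matching at rate r, one contributed unit becomes (1 + r) in the shared-resources pool and returns 3.1 × (1 + r) / 7 to the contributor.
Setting this equal to 1: 1 + r = 7/3.1 = 2.2581.
So the minimum matching rate is r = 2.2581 − 1 = 1.258.

1.258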